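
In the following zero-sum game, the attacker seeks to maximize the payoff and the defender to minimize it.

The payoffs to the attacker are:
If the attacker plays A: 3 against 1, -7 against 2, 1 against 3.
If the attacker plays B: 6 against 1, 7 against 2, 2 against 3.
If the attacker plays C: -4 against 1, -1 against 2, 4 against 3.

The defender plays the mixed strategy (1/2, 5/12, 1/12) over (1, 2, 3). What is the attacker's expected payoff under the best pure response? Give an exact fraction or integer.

A: (3)·(1/2) + (-7)·(5/12) + (1)·(1/12) = -4/3.
B: (6)·(1/2) + (7)·(5/12) + (2)·(1/12) = 73/12.
C: (-4)·(1/2) + (-1)·(5/12) + (4)·(1/12) = -25/12.
The best pure response is B with expected payoff 73/12.

73/12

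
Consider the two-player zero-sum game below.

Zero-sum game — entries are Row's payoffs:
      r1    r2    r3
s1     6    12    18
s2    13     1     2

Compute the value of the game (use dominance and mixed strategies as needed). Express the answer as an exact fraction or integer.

25/3

Column r3 is strictly dominated by r2 for Column (it gives Row more in every row).
The remaining 2×2 game on (s1, s2) × (r1, r2) has no saddle point. Let Row play s1 with probability p; indifference gives 6p + 13(1−p) = 12p + (1−p), so p = 2/3.
Similarly Column's optimal q on r1 is 11/18, and the value is 6·(11/18) + (12)·(7/18) = 25/3.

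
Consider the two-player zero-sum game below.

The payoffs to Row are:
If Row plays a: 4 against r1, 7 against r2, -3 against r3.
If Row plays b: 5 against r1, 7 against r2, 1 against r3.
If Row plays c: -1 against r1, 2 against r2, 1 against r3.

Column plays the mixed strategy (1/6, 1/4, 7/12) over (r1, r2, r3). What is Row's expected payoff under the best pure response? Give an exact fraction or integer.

a: (4)·(1/6) + (7)·(1/4) + (-3)·(7/12) = 2/3.
b: (5)·(1/6) + (7)·(1/4) + (1)·(7/12) = 19/6.
c: (-1)·(1/6) + (2)·(1/4) + (1)·(7/12) = 11/12.
The best pure response is b with expected payoff 19/6.

19/6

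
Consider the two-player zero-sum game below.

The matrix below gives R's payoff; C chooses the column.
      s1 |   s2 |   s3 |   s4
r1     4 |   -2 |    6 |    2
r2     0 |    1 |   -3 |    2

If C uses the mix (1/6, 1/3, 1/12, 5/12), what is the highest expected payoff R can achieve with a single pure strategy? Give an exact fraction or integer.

4/3

r1: (4)·(1/6) + (-2)·(1/3) + (6)·(1/12) + (2)·(5/12) = 4/3.
r2: (0)·(1/6) + (1)·(1/3) + (-3)·(1/12) + (2)·(5/12) = 11/12.
The best pure response is r1 with expected payoff 4/3.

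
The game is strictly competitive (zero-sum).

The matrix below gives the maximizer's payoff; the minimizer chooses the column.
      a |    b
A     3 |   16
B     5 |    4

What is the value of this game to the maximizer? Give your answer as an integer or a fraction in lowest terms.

Row minima are 3 and 4, so the maximizer's maximin is 4; column maxima are 5 and 16, so the minimizer's minimax is 5. These differ, so the equilibrium is in mixed strategies.
Let the maximizer play A with probability p. The minimizer is indifferent when 3p + 5(1−p) = 16p + 4(1−p), giving p = 1/14.
Let the minimizer play a with probability q. The maximizer is indifferent when 3q + 16(1−q) = 5q + 4(1−q), giving q = 6/7.
The value is 3·(6/7) + (16)·(1/7) = 34/7.

34/7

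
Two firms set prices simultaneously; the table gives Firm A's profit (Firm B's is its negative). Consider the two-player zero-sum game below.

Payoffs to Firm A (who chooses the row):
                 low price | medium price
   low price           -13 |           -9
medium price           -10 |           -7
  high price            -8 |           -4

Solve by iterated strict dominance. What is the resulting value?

-8

Column medium price is strictly dominated by low price for Firm B (-13<-9, -10<-7, -8<-4); eliminate medium price.
Row low price is strictly dominated by row medium price (-10>-13); eliminate low price.
Row medium price is strictly dominated by row high price (-8>-10); eliminate medium price.
Only (high price, low price) remains, with payoff -8.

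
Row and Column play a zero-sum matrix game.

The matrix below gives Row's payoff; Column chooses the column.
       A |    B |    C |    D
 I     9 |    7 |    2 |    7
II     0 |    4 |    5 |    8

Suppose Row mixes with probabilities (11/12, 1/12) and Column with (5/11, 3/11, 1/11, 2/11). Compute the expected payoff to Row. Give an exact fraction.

Against (5/11, 3/11, 1/11, 2/11), each row's expected payoff is I: 82/11; II: 3.
Taking the (11/12, 1/12)-weighted average: (11/12)·(82/11) + (1/12)·(3) = 85/12.

85/12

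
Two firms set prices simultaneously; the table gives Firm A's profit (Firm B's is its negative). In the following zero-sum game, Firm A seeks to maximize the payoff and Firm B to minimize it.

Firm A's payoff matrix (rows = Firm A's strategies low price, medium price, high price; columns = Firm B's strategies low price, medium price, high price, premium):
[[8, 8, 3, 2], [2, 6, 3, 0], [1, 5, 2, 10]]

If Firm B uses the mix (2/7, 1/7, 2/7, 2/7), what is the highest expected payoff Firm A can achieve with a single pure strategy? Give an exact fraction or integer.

low price: (8)·(2/7) + (8)·(1/7) + (3)·(2/7) + (2)·(2/7) = 34/7.
medium price: (2)·(2/7) + (6)·(1/7) + (3)·(2/7) + (0)·(2/7) = 16/7.
high price: (1)·(2/7) + (5)·(1/7) + (2)·(2/7) + (10)·(2/7) = 31/7.
The best pure response is low price with expected payoff 34/7.

34/7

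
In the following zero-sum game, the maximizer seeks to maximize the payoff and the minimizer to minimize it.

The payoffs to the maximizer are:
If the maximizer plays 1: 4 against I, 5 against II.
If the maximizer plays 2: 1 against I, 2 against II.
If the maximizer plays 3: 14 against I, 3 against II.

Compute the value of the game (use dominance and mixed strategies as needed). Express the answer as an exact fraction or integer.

Row 2 is strictly dominated by row 1, so the maximizer never plays it.
The remaining 2×2 game on (1, 3) × (I, II) has no saddle point. Let the maximizer play 1 with probability p; indifference gives 4p + 14(1−p) = 5p + 3(1−p), so p = 11/12.
Similarly the minimizer's optimal q on I is 1/6, and the value is 4·(1/6) + (5)·(5/6) = 29/6.

29/6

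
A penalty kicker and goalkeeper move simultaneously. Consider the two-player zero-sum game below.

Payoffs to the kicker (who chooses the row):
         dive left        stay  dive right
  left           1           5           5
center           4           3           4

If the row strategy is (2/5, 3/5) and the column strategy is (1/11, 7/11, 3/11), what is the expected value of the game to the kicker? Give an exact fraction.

Against (1/11, 7/11, 3/11), each row's expected payoff is left: 51/11; center: 37/11.
Taking the (2/5, 3/5)-weighted average: (2/5)·(51/11) + (3/5)·(37/11) = 213/55.

213/55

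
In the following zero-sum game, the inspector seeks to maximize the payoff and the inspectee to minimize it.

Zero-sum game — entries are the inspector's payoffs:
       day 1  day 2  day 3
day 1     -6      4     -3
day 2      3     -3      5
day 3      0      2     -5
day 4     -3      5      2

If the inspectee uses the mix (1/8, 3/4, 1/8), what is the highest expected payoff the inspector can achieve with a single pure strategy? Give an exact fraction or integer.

day 1: (-6)·(1/8) + (4)·(3/4) + (-3)·(1/8) = 15/8.
day 2: (3)·(1/8) + (-3)·(3/4) + (5)·(1/8) = -5/4.
day 3: (0)·(1/8) + (2)·(3/4) + (-5)·(1/8) = 7/8.
day 4: (-3)·(1/8) + (5)·(3/4) + (2)·(1/8) = 29/8.
The best pure response is day 4 with expected payoff 29/8.

29/8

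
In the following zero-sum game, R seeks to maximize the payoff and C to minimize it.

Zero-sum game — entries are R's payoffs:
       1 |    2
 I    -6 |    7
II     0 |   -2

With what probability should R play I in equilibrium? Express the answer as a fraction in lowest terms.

2/15

Row minima are -6 and -2, so R's maximin is -2; column maxima are 0 and 7, so C's minimax is 0. These differ, so the equilibrium is in mixed strategies.
Let R play I with probability p. C is indifferent when −6p = 7p − 2(1−p), giving p = 2/15.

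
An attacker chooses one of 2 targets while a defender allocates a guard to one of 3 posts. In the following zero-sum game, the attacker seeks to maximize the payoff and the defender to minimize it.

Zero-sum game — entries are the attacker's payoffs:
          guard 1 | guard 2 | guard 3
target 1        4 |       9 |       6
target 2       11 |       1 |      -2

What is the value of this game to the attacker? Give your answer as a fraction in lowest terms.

Column guard 2 is strictly dominated by guard 3 for the defender (it gives the attacker more in every row).
The remaining 2×2 game on (target 1, target 2) × (guard 1, guard 3) has no saddle point. Let the attacker play target 1 with probability p; indifference gives 4p + 11(1−p) = 6p − 2(1−p), so p = 13/15.
Similarly the defender's optimal q on guard 1 is 8/15, and the value is 4·(8/15) + (6)·(7/15) = 74/15.

74/15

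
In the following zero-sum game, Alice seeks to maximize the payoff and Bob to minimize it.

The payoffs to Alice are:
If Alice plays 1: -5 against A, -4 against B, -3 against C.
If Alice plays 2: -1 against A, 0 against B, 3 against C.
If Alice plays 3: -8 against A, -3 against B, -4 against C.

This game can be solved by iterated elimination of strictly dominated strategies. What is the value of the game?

Row 3 is strictly dominated by row 2 (-1>-8, 0>-3, 3>-4); eliminate 3.
Row 1 is strictly dominated by row 2 (-1>-5, 0>-4, 3>-3); eliminate 1.
Column B is strictly dominated by A for Bob (-1<0); eliminate B.
Column C is strictly dominated by A for Bob (-1<3); eliminate C.
Only (2, A) remains, with payoff -1.

-1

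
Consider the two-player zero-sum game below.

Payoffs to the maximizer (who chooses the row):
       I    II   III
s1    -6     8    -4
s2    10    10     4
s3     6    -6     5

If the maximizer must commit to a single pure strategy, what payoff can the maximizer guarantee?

4

The worst-case payoff for each row is s1: -6, s2: 4, s3: -6.
The best of these is 4.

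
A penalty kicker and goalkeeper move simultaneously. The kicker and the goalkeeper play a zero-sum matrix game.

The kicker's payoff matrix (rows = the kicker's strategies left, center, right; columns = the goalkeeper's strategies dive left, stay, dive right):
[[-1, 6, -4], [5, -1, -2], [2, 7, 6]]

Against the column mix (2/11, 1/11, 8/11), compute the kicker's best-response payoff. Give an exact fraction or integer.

left: (-1)·(2/11) + (6)·(1/11) + (-4)·(8/11) = -28/11.
center: (5)·(2/11) + (-1)·(1/11) + (-2)·(8/11) = -7/11.
right: (2)·(2/11) + (7)·(1/11) + (6)·(8/11) = 59/11.
The best pure response is right with expected payoff 59/11.

59/11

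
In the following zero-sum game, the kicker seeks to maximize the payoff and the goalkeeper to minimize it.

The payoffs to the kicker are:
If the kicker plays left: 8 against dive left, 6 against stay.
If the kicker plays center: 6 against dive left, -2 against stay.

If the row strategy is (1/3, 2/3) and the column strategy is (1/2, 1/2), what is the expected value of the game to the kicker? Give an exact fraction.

Against (1/2, 1/2), each row's expected payoff is left: 7; center: 2.
Taking the (1/3, 2/3)-weighted average: (1/3)·(7) + (2/3)·(2) = 11/3.

11/3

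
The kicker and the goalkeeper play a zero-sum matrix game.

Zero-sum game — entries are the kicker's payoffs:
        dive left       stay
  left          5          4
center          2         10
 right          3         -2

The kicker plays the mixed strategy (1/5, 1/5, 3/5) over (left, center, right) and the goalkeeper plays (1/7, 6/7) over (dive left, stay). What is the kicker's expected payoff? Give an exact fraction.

64/35

Against (1/7, 6/7), each row's expected payoff is left: 29/7; center: 62/7; right: -9/7.
Taking the (1/5, 1/5, 3/5)-weighted average: (1/5)·(29/7) + (1/5)·(62/7) + (3/5)·(-9/7) = 64/35.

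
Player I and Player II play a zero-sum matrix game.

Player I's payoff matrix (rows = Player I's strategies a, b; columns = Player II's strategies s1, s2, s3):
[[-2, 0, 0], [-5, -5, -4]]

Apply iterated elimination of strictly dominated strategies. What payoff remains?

Column s3 is strictly dominated by s1 for Player II (-2<0, -5<-4); eliminate s3.
Row b is strictly dominated by row a (-2>-5, 0>-5); eliminate b.
Column s2 is strictly dominated by s1 for Player II (-2<0); eliminate s2.
Only (a, s1) remains, with payoff -2.

-2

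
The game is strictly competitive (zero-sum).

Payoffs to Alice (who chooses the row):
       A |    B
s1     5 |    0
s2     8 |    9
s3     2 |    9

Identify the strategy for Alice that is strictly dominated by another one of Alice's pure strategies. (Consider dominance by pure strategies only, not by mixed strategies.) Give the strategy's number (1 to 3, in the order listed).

Compare s1 with s2: 8 > 5, 9 > 0.
So s2 strictly dominates s1 for Alice; s1 is strictly dominated.

1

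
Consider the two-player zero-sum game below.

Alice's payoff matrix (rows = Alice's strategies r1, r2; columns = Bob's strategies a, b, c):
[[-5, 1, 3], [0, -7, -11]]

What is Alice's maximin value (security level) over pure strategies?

The worst-case payoff for each row is r1: -5, r2: -11.
The best of these is -5.

-5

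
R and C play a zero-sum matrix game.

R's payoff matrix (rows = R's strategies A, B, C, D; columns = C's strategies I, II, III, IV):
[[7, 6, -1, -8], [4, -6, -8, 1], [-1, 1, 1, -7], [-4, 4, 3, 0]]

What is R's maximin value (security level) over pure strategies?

-4

The worst-case payoff for each row is A: -8, B: -8, C: -7, D: -4.
The best of these is -4.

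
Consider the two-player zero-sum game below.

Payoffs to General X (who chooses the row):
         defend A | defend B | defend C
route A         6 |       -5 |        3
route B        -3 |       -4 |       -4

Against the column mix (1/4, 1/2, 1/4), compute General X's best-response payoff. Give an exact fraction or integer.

-1/4

route A: (6)·(1/4) + (-5)·(1/2) + (3)·(1/4) = -1/4.
route B: (-3)·(1/4) + (-4)·(1/2) + (-4)·(1/4) = -15/4.
The best pure response is route A with expected payoff -1/4.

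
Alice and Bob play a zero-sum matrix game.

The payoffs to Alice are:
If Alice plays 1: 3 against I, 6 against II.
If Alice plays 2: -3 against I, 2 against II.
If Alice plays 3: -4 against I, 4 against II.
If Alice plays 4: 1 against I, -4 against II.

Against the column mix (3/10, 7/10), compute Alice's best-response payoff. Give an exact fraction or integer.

1: (3)·(3/10) + (6)·(7/10) = 51/10.
2: (-3)·(3/10) + (2)·(7/10) = 1/2.
3: (-4)·(3/10) + (4)·(7/10) = 8/5.
4: (1)·(3/10) + (-4)·(7/10) = -5/2.
The best pure response is 1 with expected payoff 51/10.

51/10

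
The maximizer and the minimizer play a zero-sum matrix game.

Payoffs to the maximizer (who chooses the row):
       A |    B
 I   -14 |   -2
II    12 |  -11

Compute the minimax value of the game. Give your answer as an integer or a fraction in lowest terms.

-178/35

Row minima are -14 and -11, so the maximizer's maximin is -11; column maxima are 12 and -2, so the minimizer's minimax is -2. These differ, so the equilibrium is in mixed strategies.
Let the maximizer play I with probability p. The minimizer is indifferent when −14p + 12(1−p) = −2p − 11(1−p), giving p = 23/35.
Let the minimizer play A with probability q. The maximizer is indifferent when −14q − 2(1−q) = 12q − 11(1−q), giving q = 9/35.
The value is -14·(9/35) + (-2)·(26/35) = -178/35.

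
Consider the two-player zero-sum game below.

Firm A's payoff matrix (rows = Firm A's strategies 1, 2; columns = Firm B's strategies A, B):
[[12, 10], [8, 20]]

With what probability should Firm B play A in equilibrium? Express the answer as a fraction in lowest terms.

5/7

Row minima are 10 and 8, so Firm A's maximin is 10; column maxima are 12 and 20, so Firm B's minimax is 12. These differ, so the equilibrium is in mixed strategies.
Let Firm B play A with probability q. Firm A is indifferent when 12q + 10(1−q) = 8q + 20(1−q), giving q = 5/7.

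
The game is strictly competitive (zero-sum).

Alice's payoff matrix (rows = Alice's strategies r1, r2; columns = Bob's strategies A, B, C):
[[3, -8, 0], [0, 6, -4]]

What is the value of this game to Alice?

-16/9

Column A is strictly dominated by C for Bob (it gives Alice more in every row).
The remaining 2×2 game on (r1, r2) × (B, C) has no saddle point. Let Alice play r1 with probability p; indifference gives −8p + 6(1−p) = −4(1−p), so p = 5/9.
Similarly Bob's optimal q on B is 2/9, and the value is -8·(2/9) + (0)·(7/9) = -16/9.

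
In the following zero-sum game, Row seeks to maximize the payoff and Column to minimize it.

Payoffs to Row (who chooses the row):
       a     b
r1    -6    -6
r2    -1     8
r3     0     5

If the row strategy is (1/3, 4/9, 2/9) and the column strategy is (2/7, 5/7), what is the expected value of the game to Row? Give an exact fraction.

Against (2/7, 5/7), each row's expected payoff is r1: -6; r2: 38/7; r3: 25/7.
Taking the (1/3, 4/9, 2/9)-weighted average: (1/3)·(-6) + (4/9)·(38/7) + (2/9)·(25/7) = 76/63.

76/63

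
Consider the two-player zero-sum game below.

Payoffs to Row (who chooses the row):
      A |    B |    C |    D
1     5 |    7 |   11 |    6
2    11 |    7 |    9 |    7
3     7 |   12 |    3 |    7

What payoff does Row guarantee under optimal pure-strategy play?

7

Row minima: 5, 7, 3 → Row's maximin is 7.
Column maxima: 11, 12, 11, 7 → Column's minimax is 7.
They coincide at (2, D), so the value is 7.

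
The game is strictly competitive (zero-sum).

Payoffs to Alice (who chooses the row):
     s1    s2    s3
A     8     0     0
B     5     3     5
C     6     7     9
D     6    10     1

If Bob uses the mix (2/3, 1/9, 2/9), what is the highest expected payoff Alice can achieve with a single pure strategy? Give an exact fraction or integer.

A: (8)·(2/3) + (0)·(1/9) + (0)·(2/9) = 16/3.
B: (5)·(2/3) + (3)·(1/9) + (5)·(2/9) = 43/9.
C: (6)·(2/3) + (7)·(1/9) + (9)·(2/9) = 61/9.
D: (6)·(2/3) + (10)·(1/9) + (1)·(2/9) = 16/3.
The best pure response is C with expected payoff 61/9.

61/9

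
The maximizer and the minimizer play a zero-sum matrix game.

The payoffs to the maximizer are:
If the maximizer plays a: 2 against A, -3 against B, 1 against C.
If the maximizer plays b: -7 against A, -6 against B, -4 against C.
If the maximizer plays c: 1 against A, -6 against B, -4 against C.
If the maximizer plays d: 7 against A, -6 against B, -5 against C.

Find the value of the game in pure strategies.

-3

Row minima: -3, -7, -6, -6 → the maximizer's maximin is -3.
Column maxima: 7, -3, 1 → the minimizer's minimax is -3.
They coincide at (a, B), so the value is -3.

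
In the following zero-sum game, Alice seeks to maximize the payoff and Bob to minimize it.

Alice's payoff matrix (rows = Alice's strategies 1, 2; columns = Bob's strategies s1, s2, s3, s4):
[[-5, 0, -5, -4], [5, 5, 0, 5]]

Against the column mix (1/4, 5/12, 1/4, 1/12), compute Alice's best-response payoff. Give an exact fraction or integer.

1: (-5)·(1/4) + (0)·(5/12) + (-5)·(1/4) + (-4)·(1/12) = -17/6.
2: (5)·(1/4) + (5)·(5/12) + (0)·(1/4) + (5)·(1/12) = 15/4.
The best pure response is 2 with expected payoff 15/4.

15/4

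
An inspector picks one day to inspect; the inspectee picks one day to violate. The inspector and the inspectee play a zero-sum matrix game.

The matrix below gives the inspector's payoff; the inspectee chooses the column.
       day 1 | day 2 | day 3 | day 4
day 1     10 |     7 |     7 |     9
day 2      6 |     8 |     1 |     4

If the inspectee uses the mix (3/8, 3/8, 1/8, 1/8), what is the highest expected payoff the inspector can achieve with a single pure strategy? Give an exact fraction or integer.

67/8

day 1: (10)·(3/8) + (7)·(3/8) + (7)·(1/8) + (9)·(1/8) = 67/8.
day 2: (6)·(3/8) + (8)·(3/8) + (1)·(1/8) + (4)·(1/8) = 47/8.
The best pure response is day 1 with expected payoff 67/8.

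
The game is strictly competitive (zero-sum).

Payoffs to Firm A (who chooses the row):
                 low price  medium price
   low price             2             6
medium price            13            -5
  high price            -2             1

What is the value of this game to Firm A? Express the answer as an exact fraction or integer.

4

Row high price is strictly dominated by row low price, so Firm A never plays it.
The remaining 2×2 game on (low price, medium price) × (low price, medium price) has no saddle point. Let Firm A play low price with probability p; indifference gives 2p + 13(1−p) = 6p − 5(1−p), so p = 9/11.
Similarly Firm B's optimal q on low price is 1/2, and the value is 2·(1/2) + (6)·(1/2) = 4.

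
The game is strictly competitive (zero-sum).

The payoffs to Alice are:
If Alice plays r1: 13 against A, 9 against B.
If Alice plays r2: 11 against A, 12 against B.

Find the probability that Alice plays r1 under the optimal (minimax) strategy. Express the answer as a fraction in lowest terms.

1/5

Row minima are 9 and 11, so Alice's maximin is 11; column maxima are 13 and 12, so Bob's minimax is 12. These differ, so the equilibrium is in mixed strategies.
Let Alice play r1 with probability p. Bob is indifferent when 13p + 11(1−p) = 9p + 12(1−p), giving p = 1/5.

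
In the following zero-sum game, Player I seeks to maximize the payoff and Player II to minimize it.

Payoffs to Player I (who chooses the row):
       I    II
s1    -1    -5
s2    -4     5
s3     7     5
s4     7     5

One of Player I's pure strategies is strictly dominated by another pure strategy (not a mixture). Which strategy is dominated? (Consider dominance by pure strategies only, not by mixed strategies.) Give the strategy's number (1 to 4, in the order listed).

1

Compare s1 with s3: 7 > -1, 5 > -5.
So s3 strictly dominates s1 for Player I; s1 is strictly dominated.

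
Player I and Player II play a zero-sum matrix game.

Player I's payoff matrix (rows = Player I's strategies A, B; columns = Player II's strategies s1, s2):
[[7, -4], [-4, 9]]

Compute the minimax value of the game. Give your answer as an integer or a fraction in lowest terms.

47/24

Row minima are -4 and -4, so Player I's maximin is -4; column maxima are 7 and 9, so Player II's minimax is 7. These differ, so the equilibrium is in mixed strategies.
Let Player I play A with probability p. Player II is indifferent when 7p − 4(1−p) = −4p + 9(1−p), giving p = 13/24.
Let Player II play s1 with probability q. Player I is indifferent when 7q − 4(1−q) = −4q + 9(1−q), giving q = 13/24.
The value is 7·(13/24) + (-4)·(11/24) = 47/24.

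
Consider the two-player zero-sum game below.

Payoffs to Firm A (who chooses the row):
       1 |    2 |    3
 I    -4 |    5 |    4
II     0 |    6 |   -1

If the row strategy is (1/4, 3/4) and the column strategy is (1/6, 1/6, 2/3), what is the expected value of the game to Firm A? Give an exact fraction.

23/24

Against (1/6, 1/6, 2/3), each row's expected payoff is I: 17/6; II: 1/3.
Taking the (1/4, 3/4)-weighted average: (1/4)·(17/6) + (3/4)·(1/3) = 23/24.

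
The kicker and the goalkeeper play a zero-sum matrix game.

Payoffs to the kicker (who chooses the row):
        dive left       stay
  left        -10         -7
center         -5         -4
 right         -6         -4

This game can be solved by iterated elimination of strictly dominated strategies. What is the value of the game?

Row left is strictly dominated by row center (-5>-10, -4>-7); eliminate left.
Column stay is strictly dominated by dive left for the goalkeeper (-5<-4, -6<-4); eliminate stay.
Row right is strictly dominated by row center (-5>-6); eliminate right.
Only (center, dive left) remains, with payoff -5.

-5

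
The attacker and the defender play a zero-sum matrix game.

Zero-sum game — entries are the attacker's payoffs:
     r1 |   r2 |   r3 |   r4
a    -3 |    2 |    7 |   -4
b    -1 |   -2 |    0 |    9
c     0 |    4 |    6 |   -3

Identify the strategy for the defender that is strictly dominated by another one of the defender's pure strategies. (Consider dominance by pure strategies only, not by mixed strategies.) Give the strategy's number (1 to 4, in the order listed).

3

The defender prefers columns that give the attacker less. Compare r3 with r1: -3 < 7, -1 < 0, 0 < 6.
So r1 strictly dominates r3 for the defender; r3 is strictly dominated.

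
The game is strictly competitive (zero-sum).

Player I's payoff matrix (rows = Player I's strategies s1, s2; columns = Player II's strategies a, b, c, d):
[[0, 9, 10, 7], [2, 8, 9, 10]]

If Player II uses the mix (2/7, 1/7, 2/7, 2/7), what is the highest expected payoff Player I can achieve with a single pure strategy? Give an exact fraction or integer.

s1: (0)·(2/7) + (9)·(1/7) + (10)·(2/7) + (7)·(2/7) = 43/7.
s2: (2)·(2/7) + (8)·(1/7) + (9)·(2/7) + (10)·(2/7) = 50/7.
The best pure response is s2 with expected payoff 50/7.

50/7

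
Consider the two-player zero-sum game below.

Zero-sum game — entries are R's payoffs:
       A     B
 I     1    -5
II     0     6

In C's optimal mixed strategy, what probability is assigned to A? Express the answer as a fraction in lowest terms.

11/12

Row minima are -5 and 0, so R's maximin is 0; column maxima are 1 and 6, so C's minimax is 1. These differ, so the equilibrium is in mixed strategies.
Let C play A with probability q. R is indifferent when q − 5(1−q) = 6(1−q), giving q = 11/12.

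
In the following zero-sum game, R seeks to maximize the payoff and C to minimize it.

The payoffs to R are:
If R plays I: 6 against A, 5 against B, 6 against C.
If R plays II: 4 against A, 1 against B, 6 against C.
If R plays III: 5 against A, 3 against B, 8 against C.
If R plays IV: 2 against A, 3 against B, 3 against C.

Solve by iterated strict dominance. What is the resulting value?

5

Row II is strictly dominated by row III (5>4, 3>1, 8>6); eliminate II.
Row IV is strictly dominated by row I (6>2, 5>3, 6>3); eliminate IV.
Column C is strictly dominated by B for C (5<6, 3<8); eliminate C.
Column A is strictly dominated by B for C (5<6, 3<5); eliminate A.
Row III is strictly dominated by row I (5>3); eliminate III.
Only (I, B) remains, with payoff 5.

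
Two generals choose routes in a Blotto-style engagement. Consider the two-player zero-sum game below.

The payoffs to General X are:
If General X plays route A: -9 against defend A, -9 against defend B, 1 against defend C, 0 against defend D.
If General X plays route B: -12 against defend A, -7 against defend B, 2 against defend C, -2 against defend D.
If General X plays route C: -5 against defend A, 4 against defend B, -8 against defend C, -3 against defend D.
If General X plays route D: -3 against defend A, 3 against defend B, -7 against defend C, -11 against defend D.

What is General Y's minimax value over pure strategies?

The worst case (largest entry) in each column is defend A: -3, defend B: 4, defend C: 2, defend D: 0.
The best (smallest) of these is -3.

-3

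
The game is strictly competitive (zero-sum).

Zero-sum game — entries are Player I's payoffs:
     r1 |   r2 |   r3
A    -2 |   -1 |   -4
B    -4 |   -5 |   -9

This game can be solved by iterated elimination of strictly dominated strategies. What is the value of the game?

-4

Column r2 is strictly dominated by r3 for Player II (-4<-1, -9<-5); eliminate r2.
Row B is strictly dominated by row A (-2>-4, -4>-9); eliminate B.
Column r1 is strictly dominated by r3 for Player II (-4<-2); eliminate r1.
Only (A, r3) remains, with payoff -4.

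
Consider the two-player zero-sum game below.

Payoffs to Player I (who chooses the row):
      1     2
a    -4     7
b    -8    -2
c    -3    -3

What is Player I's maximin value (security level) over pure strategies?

The worst-case payoff for each row is a: -4, b: -8, c: -3.
The best of these is -3.

-3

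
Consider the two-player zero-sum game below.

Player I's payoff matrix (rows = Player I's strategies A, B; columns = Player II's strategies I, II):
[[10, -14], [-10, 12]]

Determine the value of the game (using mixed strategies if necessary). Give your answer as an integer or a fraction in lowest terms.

Row minima are -14 and -10, so Player I's maximin is -10; column maxima are 10 and 12, so Player II's minimax is 10. These differ, so the equilibrium is in mixed strategies.
Let Player I play A with probability p. Player II is indifferent when 10p − 10(1−p) = −14p + 12(1−p), giving p = 11/23.
Let Player II play I with probability q. Player I is indifferent when 10q − 14(1−q) = −10q + 12(1−q), giving q = 13/23.
The value is 10·(13/23) + (-14)·(10/23) = -10/23.

-10/23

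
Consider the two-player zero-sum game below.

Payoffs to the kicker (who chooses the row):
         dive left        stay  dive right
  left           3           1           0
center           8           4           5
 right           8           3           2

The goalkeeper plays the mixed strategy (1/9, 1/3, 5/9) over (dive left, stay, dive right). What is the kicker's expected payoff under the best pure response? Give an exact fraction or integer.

left: (3)·(1/9) + (1)·(1/3) + (0)·(5/9) = 2/3.
center: (8)·(1/9) + (4)·(1/3) + (5)·(5/9) = 5.
right: (8)·(1/9) + (3)·(1/3) + (2)·(5/9) = 3.
The best pure response is center with expected payoff 5.

5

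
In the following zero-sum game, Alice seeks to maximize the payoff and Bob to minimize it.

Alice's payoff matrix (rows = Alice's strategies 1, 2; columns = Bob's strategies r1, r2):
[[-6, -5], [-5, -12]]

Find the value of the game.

-47/8

Row minima are -6 and -12, so Alice's maximin is -6; column maxima are -5 and -5, so Bob's minimax is -5. These differ, so the equilibrium is in mixed strategies.
Let Alice play 1 with probability p. Bob is indifferent when −6p − 5(1−p) = −5p − 12(1−p), giving p = 7/8.
Let Bob play r1 with probability q. Alice is indifferent when −6q − 5(1−q) = −5q − 12(1−q), giving q = 7/8.
The value is -6·(7/8) + (-5)·(1/8) = -47/8.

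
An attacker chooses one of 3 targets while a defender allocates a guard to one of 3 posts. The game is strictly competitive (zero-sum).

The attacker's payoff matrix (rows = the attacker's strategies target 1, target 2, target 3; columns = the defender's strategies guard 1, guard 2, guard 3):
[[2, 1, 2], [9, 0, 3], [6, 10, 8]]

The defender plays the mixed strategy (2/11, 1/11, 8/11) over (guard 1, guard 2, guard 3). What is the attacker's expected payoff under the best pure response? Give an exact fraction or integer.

target 1: (2)·(2/11) + (1)·(1/11) + (2)·(8/11) = 21/11.
target 2: (9)·(2/11) + (0)·(1/11) + (3)·(8/11) = 42/11.
target 3: (6)·(2/11) + (10)·(1/11) + (8)·(8/11) = 86/11.
The best pure response is target 3 with expected payoff 86/11.

86/11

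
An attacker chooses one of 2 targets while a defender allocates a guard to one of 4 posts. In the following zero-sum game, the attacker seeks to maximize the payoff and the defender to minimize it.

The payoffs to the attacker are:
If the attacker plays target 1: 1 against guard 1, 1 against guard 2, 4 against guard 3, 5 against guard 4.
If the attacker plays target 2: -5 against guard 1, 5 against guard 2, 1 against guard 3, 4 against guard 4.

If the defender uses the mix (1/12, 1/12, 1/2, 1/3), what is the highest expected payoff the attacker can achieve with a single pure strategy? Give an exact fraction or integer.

23/6

target 1: (1)·(1/12) + (1)·(1/12) + (4)·(1/2) + (5)·(1/3) = 23/6.
target 2: (-5)·(1/12) + (5)·(1/12) + (1)·(1/2) + (4)·(1/3) = 11/6.
The best pure response is target 1 with expected payoff 23/6.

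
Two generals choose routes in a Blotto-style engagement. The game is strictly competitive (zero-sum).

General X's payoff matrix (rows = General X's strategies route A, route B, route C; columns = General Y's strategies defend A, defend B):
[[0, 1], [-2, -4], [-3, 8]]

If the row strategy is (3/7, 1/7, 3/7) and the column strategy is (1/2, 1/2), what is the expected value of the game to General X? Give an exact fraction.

6/7

Against (1/2, 1/2), each row's expected payoff is route A: 1/2; route B: -3; route C: 5/2.
Taking the (3/7, 1/7, 3/7)-weighted average: (3/7)·(1/2) + (1/7)·(-3) + (3/7)·(5/2) = 6/7.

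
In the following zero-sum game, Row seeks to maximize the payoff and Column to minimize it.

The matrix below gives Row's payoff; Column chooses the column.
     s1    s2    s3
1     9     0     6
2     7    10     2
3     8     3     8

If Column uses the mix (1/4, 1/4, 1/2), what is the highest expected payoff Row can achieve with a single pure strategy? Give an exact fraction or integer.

27/4

1: (9)·(1/4) + (0)·(1/4) + (6)·(1/2) = 21/4.
2: (7)·(1/4) + (10)·(1/4) + (2)·(1/2) = 21/4.
3: (8)·(1/4) + (3)·(1/4) + (8)·(1/2) = 27/4.
The best pure response is 3 with expected payoff 27/4.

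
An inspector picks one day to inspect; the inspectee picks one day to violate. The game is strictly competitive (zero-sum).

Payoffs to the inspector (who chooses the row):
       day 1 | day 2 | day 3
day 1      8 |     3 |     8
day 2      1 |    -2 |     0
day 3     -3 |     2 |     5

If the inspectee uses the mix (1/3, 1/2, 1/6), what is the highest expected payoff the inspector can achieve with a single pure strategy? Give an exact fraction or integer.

11/2

day 1: (8)·(1/3) + (3)·(1/2) + (8)·(1/6) = 11/2.
day 2: (1)·(1/3) + (-2)·(1/2) + (0)·(1/6) = -2/3.
day 3: (-3)·(1/3) + (2)·(1/2) + (5)·(1/6) = 5/6.
The best pure response is day 1 with expected payoff 11/2.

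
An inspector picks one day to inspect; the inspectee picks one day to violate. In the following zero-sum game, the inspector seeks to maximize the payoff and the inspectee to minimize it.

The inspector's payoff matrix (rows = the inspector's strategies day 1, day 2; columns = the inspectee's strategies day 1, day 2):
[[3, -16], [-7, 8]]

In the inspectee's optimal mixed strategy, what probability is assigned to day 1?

12/17

Row minima are -16 and -7, so the inspector's maximin is -7; column maxima are 3 and 8, so the inspectee's minimax is 3. These differ, so the equilibrium is in mixed strategies.
Let the inspectee play day 1 with probability q. The inspector is indifferent when 3q − 16(1−q) = −7q + 8(1−q), giving q = 12/17.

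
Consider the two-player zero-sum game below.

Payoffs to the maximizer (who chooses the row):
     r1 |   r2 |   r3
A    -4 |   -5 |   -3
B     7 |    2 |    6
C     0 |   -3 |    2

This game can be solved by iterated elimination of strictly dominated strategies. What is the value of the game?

2

Column r1 is strictly dominated by r2 for the minimizer (-5<-4, 2<7, -3<0); eliminate r1.
Column r3 is strictly dominated by r2 for the minimizer (-5<-3, 2<6, -3<2); eliminate r3.
Row A is strictly dominated by row B (2>-5); eliminate A.
Row C is strictly dominated by row B (2>-3); eliminate C.
Only (B, r2) remains, with payoff 2.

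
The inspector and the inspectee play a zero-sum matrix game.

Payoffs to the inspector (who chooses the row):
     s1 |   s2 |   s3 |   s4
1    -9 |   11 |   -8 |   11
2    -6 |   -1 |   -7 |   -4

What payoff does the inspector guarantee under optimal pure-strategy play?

Row minima: -9, -7 → the inspector's maximin is -7.
Column maxima: -6, 11, -7, 11 → the inspectee's minimax is -7.
They coincide at (2, s3), so the value is -7.

-7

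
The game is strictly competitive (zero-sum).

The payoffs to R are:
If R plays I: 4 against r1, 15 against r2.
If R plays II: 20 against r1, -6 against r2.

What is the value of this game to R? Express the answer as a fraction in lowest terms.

Row minima are 4 and -6, so R's maximin is 4; column maxima are 20 and 15, so C's minimax is 15. These differ, so the equilibrium is in mixed strategies.
Let R play I with probability p. C is indifferent when 4p + 20(1−p) = 15p − 6(1−p), giving p = 26/37.
Let C play r1 with probability q. R is indifferent when 4q + 15(1−q) = 20q − 6(1−q), giving q = 21/37.
The value is 4·(21/37) + (15)·(16/37) = 324/37.

324/37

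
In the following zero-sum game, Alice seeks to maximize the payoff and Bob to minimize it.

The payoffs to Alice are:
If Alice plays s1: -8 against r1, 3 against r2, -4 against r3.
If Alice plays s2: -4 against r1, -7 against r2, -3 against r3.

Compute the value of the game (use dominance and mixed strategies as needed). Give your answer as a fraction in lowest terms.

-34/7

Column r3 is strictly dominated by r1 for Bob (it gives Alice more in every row).
The remaining 2×2 game on (s1, s2) × (r1, r2) has no saddle point. Let Alice play s1 with probability p; indifference gives −8p − 4(1−p) = 3p − 7(1−p), so p = 3/14.
Similarly Bob's optimal q on r1 is 5/7, and the value is -8·(5/7) + (3)·(2/7) = -34/7.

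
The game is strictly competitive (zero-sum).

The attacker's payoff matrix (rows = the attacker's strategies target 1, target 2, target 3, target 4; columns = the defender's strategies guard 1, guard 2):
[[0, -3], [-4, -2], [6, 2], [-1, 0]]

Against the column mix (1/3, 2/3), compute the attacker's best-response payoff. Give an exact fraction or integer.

10/3

target 1: (0)·(1/3) + (-3)·(2/3) = -2.
target 2: (-4)·(1/3) + (-2)·(2/3) = -8/3.
target 3: (6)·(1/3) + (2)·(2/3) = 10/3.
target 4: (-1)·(1/3) + (0)·(2/3) = -1/3.
The best pure response is target 3 with expected payoff 10/3.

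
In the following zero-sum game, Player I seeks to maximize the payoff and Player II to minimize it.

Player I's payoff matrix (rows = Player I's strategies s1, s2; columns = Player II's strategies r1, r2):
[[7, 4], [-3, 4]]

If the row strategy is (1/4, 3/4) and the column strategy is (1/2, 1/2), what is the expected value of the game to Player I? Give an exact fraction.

7/4

Against (1/2, 1/2), each row's expected payoff is s1: 11/2; s2: 1/2.
Taking the (1/4, 3/4)-weighted average: (1/4)·(11/2) + (3/4)·(1/2) = 7/4.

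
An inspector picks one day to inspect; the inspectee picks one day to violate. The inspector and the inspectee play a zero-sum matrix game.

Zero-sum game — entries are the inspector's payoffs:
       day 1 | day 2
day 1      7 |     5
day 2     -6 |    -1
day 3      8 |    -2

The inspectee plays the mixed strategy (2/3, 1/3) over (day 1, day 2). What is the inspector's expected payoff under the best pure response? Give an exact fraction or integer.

19/3

day 1: (7)·(2/3) + (5)·(1/3) = 19/3.
day 2: (-6)·(2/3) + (-1)·(1/3) = -13/3.
day 3: (8)·(2/3) + (-2)·(1/3) = 14/3.
The best pure response is day 1 with expected payoff 19/3.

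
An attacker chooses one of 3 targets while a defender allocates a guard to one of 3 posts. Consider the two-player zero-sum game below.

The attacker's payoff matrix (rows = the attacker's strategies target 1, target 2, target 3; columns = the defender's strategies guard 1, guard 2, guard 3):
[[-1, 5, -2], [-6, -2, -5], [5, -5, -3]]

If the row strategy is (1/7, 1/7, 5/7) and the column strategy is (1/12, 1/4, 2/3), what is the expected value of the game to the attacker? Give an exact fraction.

-8/3

Against (1/12, 1/4, 2/3), each row's expected payoff is target 1: -1/6; target 2: -13/3; target 3: -17/6.
Taking the (1/7, 1/7, 5/7)-weighted average: (1/7)·(-1/6) + (1/7)·(-13/3) + (5/7)·(-17/6) = -8/3.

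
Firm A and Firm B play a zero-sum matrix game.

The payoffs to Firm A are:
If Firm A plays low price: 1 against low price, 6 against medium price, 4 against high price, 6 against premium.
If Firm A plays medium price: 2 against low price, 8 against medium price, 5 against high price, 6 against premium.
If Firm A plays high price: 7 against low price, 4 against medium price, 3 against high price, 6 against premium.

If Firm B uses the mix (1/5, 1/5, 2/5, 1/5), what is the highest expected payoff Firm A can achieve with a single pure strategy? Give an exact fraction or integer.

26/5

low price: (1)·(1/5) + (6)·(1/5) + (4)·(2/5) + (6)·(1/5) = 21/5.
medium price: (2)·(1/5) + (8)·(1/5) + (5)·(2/5) + (6)·(1/5) = 26/5.
high price: (7)·(1/5) + (4)·(1/5) + (3)·(2/5) + (6)·(1/5) = 23/5.
The best pure response is medium price with expected payoff 26/5.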